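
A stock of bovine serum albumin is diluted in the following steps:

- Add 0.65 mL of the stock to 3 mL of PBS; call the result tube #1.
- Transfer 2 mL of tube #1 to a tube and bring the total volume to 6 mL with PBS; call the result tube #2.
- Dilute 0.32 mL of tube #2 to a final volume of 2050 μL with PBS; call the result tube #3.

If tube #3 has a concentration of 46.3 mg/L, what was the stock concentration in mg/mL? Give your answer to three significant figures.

Step 1: 0.65 mL + 3 mL = 3.65 mL total → factor 3.65/0.65 = 5.6154
Step 2: 2 mL brought to 6 mL → factor 6/2 = 3
Step 3: 0.32 mL brought to 2050 μL → factor 2.05/0.32 = 6.4062
Overall dilution factor = 5.6154 × 3 × 6.4062 = 107.92
Stock = 46.3 mg/L × 107.92 = 4997 mg/L = 5.00 mg/mL

5.00 mg/mL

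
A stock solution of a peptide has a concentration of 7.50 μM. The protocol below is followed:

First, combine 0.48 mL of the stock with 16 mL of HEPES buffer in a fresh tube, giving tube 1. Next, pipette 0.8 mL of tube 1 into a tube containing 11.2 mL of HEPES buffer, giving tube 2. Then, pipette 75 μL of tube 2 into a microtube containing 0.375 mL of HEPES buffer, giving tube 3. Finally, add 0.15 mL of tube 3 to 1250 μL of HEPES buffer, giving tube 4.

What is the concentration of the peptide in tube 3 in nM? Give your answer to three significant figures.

2.43 nM

Step 1: 0.48 mL + 16 mL = 16.48 mL total → factor 16.48/0.48 = 34.333
Step 2: 0.8 mL + 11.2 mL = 12 mL total → factor 12/0.8 = 15
Step 3: 75 μL + 0.375 mL = 450 μL total → factor 450/75 = 6
Dilution factor through tube 3 = 34.333 × 15 × 6 = 3090
[tube 3] = 7.50 μM / 3090 = 0.002427 μM = 2.43 nM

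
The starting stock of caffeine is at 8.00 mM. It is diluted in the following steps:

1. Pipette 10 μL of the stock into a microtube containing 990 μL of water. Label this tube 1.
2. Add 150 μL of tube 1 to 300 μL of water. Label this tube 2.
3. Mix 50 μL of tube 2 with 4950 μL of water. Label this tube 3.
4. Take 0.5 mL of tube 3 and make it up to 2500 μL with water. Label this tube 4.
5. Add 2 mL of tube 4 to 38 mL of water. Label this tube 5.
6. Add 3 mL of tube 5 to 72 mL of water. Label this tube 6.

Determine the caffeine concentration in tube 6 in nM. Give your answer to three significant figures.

0.107 nM

Step 1: 10 μL + 990 μL = 1000 μL total → factor 1000/10 = 100
Step 2: 150 μL + 300 μL = 450 μL total → factor 450/150 = 3
Step 3: 50 μL + 4950 μL = 5000 μL total → factor 5000/50 = 100
Step 4: 0.5 mL brought to 2500 μL → factor 2.5/0.5 = 5
Step 5: 2 mL + 38 mL = 40 mL total → factor 40/2 = 20
Step 6: 3 mL + 72 mL = 75 mL total → factor 75/3 = 25
Overall dilution factor = 100 × 3 × 100 × 5 × 20 × 25 = 7.5 × 10^7
Final = 8.00 mM / 7.5 × 10^7 = 1.067 × 10^-7 mM = 0.107 nM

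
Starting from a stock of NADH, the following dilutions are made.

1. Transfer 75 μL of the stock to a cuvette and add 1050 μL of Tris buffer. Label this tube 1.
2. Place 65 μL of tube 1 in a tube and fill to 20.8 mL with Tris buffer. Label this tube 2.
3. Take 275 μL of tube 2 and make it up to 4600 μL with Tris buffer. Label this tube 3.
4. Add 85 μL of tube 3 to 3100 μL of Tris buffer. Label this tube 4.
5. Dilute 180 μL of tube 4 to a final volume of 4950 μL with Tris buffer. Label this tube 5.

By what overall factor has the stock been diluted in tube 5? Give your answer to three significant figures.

Step 1: 75 μL + 1050 μL = 1125 μL total → factor 1125/75 = 15
Step 2: 65 μL brought to 20.8 mL → factor 20800/65 = 320
Step 3: 275 μL brought to 4600 μL → factor 4600/275 = 16.727
Step 4: 85 μL + 3100 μL = 3185 μL total → factor 3185/85 = 37.471
Step 5: 180 μL brought to 4950 μL → factor 4950/180 = 27.5
Overall dilution factor = 15 × 320 × 16.727 × 37.471 × 27.5 = 8.2735 × 10^7

8.27 × 10^7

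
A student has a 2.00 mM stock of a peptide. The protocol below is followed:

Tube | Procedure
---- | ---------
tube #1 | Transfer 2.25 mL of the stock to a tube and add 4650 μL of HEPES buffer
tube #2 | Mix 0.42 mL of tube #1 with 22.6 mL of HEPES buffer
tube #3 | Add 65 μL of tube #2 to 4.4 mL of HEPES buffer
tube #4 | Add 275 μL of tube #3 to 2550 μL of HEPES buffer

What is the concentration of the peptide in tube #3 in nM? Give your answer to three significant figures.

173 nM

Step 1: 2.25 mL + 4650 μL = 6.9 mL total → factor 6.9/2.25 = 3.0667
Step 2: 0.42 mL + 22.6 mL = 23.02 mL total → factor 23.02/0.42 = 54.81
Step 3: 65 μL + 4.4 mL = 4465 μL total → factor 4465/65 = 68.692
Dilution factor through tube #3 = 3.0667 × 54.81 × 68.692 = 11546
[tube #3] = 2.00 mM / 11546 = 0.0001732 mM = 173 nM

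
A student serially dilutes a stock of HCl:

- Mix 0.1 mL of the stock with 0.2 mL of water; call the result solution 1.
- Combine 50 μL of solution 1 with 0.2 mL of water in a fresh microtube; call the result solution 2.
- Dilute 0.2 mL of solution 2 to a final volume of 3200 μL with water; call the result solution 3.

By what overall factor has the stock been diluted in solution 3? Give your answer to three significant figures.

Step 1: 0.1 mL + 0.2 mL = 0.3 mL total → factor 0.3/0.1 = 3
Step 2: 50 μL + 0.2 mL = 250 μL total → factor 250/50 = 5
Step 3: 0.2 mL brought to 3200 μL → factor 3.2/0.2 = 16
Overall dilution factor = 3 × 5 × 16 = 240

240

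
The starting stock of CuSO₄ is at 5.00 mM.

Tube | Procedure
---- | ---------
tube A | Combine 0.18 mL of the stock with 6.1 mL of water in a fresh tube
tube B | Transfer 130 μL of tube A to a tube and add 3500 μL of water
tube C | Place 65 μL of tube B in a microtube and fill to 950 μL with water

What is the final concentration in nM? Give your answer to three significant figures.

351 nM

Step 1: 0.18 mL + 6.1 mL = 6.28 mL total → factor 6.28/0.18 = 34.889
Step 2: 130 μL + 3500 μL = 3630 μL total → factor 3630/130 = 27.923
Step 3: 65 μL brought to 950 μL → factor 950/65 = 14.615
Overall dilution factor = 34.889 × 27.923 × 14.615 = 14238
Final = 5.00 mM / 14238 = 0.0003512 mM = 351 nM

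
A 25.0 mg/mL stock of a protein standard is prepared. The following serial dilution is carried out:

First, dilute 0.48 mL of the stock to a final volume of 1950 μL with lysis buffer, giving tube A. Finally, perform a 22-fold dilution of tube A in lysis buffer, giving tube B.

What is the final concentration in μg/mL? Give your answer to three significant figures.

Step 1: 0.48 mL brought to 1950 μL → factor 1.95/0.48 = 4.0625
Step 2: 22-fold → factor 22
Overall dilution factor = 4.0625 × 22 = 89.375
Final = 25.0 mg/mL / 89.375 = 0.2797 mg/mL = 280 μg/mL

280 μg/mL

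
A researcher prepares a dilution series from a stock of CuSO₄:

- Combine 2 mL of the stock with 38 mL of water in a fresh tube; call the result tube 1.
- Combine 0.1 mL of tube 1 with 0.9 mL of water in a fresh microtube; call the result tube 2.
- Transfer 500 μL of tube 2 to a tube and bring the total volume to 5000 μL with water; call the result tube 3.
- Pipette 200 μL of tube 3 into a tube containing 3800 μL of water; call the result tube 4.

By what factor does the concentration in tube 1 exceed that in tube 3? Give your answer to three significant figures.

Step 1: 2 mL + 38 mL = 40 mL total → factor 40/2 = 20
Step 2: 0.1 mL + 0.9 mL = 1 mL total → factor 1/0.1 = 10
Step 3: 500 μL brought to 5000 μL → factor 5000/500 = 10
Dilution factor to tube 1 = 20; to tube 3 = 2000
[tube 1]/[tube 3] = (factor to tube 3)/(factor to tube 1) = 2000/20 = 100

100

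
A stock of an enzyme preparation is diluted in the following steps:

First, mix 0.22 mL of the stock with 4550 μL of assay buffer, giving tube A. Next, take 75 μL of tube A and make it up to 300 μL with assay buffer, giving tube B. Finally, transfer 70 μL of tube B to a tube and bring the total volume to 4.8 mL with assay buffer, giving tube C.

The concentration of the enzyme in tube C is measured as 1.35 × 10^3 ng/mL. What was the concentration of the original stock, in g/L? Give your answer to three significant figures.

8.03 g/L

Step 1: 0.22 mL + 4550 μL = 4.77 mL total → factor 4.77/0.22 = 21.682
Step 2: 75 μL brought to 300 μL → factor 300/75 = 4
Step 3: 70 μL brought to 4.8 mL → factor 4800/70 = 68.571
Overall dilution factor = 21.682 × 4 × 68.571 = 5947
Stock = 1.35 × 10^3 ng/mL × 5947 = 8.028 × 10^6 ng/mL = 8.03 g/L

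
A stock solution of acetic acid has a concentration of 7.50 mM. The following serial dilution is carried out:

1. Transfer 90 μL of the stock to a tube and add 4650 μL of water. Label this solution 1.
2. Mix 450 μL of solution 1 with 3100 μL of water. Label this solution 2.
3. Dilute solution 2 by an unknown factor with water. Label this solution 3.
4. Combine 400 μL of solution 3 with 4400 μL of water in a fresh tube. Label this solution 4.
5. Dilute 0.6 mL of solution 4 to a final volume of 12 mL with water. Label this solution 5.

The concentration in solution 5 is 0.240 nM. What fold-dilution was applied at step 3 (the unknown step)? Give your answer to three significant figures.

313-fold

Step 1: 90 μL + 4650 μL = 4740 μL total → factor 4740/90 = 52.667
Step 2: 450 μL + 3100 μL = 3550 μL total → factor 3550/450 = 7.8889
Step 3: unknown factor x
Step 4: 400 μL + 4400 μL = 4800 μL total → factor 4800/400 = 12
Step 5: 0.6 mL brought to 12 mL → factor 12/0.6 = 20
Product of known-step factors = 99716
Overall factor = 7.50 mM / (0.240 nM) = 3.125 × 10^7
x = 3.125 × 10^7 / 99716 = 313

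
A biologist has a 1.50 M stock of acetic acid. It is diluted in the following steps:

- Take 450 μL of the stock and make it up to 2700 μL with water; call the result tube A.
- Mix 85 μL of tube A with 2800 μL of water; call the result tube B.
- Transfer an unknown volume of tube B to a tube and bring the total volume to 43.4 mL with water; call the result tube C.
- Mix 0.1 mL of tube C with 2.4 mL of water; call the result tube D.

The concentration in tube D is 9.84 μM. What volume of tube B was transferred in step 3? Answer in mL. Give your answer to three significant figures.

Step 1: 450 μL brought to 2700 μL → factor 2700/450 = 6
Step 2: 85 μL + 2800 μL = 2885 μL total → factor 2885/85 = 33.941
Step 3: v brought to 43.4 mL → factor = 43.4 mL/v
Step 4: 0.1 mL + 2.4 mL = 2.5 mL total → factor 2.5/0.1 = 25
Product of known-step factors = 5091.2
Overall factor = 1.50 M / (9.84 μM) = 1.5244 × 10^5
Step-3 factor = 1.5244 × 10^5 / 5091.2 = 29.942
v = 43.4 mL / 29.942 = 1.45 mL

1.45 mL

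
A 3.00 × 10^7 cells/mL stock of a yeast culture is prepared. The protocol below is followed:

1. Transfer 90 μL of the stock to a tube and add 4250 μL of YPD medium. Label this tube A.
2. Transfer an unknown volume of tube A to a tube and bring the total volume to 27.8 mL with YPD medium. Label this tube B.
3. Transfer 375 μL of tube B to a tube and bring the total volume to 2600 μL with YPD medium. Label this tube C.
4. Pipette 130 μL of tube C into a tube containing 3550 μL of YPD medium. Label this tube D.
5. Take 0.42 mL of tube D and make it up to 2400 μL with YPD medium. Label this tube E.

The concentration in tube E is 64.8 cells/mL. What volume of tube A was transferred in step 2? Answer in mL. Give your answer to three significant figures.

3.25 mL

Step 1: 90 μL + 4250 μL = 4340 μL total → factor 4340/90 = 48.222
Step 2: v brought to 27.8 mL → factor = 27.8 mL/v
Step 3: 375 μL brought to 2600 μL → factor 2600/375 = 6.9333
Step 4: 130 μL + 3550 μL = 3680 μL total → factor 3680/130 = 28.308
Step 5: 0.42 mL brought to 2400 μL → factor 2.4/0.42 = 5.7143
Product of known-step factors = 54082
Overall factor = 3.00 × 10^7 cells/mL / (64.8 cells/mL) = 4.6296 × 10^5
Step-2 factor = 4.6296 × 10^5 / 54082 = 8.5603
v = 27.8 mL / 8.5603 = 3.25 mL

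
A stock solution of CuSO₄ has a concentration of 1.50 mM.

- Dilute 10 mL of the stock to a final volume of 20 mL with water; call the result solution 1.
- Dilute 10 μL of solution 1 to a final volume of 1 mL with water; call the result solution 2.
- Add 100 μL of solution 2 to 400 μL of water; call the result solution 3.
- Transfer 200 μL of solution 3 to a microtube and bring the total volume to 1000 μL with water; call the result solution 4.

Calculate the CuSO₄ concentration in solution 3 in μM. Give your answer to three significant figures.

1.50 μM

Step 1: 10 mL brought to 20 mL → factor 20/10 = 2
Step 2: 10 μL brought to 1 mL → factor 1000/10 = 100
Step 3: 100 μL + 400 μL = 500 μL total → factor 500/100 = 5
Dilution factor through solution 3 = 2 × 100 × 5 = 1000
[solution 3] = 1.50 mM / 1000 = 0.001500 mM = 1.50 μM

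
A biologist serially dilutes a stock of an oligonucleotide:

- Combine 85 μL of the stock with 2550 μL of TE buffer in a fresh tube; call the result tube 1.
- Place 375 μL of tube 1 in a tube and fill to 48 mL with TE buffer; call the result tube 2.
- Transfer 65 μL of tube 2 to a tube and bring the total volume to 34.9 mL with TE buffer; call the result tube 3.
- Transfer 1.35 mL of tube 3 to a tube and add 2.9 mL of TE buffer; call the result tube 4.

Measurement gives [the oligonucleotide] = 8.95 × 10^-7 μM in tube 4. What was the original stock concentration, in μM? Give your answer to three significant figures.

Step 1: 85 μL + 2550 μL = 2635 μL total → factor 2635/85 = 31
Step 2: 375 μL brought to 48 mL → factor 48000/375 = 128
Step 3: 65 μL brought to 34.9 mL → factor 34900/65 = 536.92
Step 4: 1.35 mL + 2.9 mL = 4.25 mL total → factor 4.25/1.35 = 3.1481
Overall dilution factor = 31 × 128 × 536.92 × 3.1481 = 6.7072 × 10^6
Stock = 8.95 × 10^-7 μM × 6.7072 × 10^6 = 6.00 μM

6.00 μM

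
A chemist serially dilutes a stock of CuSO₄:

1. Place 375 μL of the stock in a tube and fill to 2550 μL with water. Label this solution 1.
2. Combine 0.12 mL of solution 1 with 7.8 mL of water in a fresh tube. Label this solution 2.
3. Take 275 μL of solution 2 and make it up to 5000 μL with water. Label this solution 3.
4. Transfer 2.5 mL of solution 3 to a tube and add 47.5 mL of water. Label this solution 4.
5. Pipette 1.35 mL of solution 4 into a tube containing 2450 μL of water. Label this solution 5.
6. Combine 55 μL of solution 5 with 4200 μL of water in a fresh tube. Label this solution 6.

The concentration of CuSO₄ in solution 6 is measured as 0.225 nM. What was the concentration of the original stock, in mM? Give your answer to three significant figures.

Step 1: 375 μL brought to 2550 μL → factor 2550/375 = 6.8
Step 2: 0.12 mL + 7.8 mL = 7.92 mL total → factor 7.92/0.12 = 66
Step 3: 275 μL brought to 5000 μL → factor 5000/275 = 18.182
Step 4: 2.5 mL + 47.5 mL = 50 mL total → factor 50/2.5 = 20
Step 5: 1.35 mL + 2450 μL = 3.8 mL total → factor 3.8/1.35 = 2.8148
Step 6: 55 μL + 4200 μL = 4255 μL total → factor 4255/55 = 77.364
Overall dilution factor = 6.8 × 66 × 18.182 × 20 × 2.8148 × 77.364 = 3.5539 × 10^7
Stock = 0.225 nM × 3.5539 × 10^7 = 7.996 × 10^6 nM = 8.00 mM

8.00 mM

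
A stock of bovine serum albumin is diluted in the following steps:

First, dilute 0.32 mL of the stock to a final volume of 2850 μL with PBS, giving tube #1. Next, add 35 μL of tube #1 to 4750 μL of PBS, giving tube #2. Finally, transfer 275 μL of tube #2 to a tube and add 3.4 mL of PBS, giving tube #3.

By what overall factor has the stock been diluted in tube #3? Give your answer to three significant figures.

1.63 × 10^4

Step 1: 0.32 mL brought to 2850 μL → factor 2.85/0.32 = 8.9062
Step 2: 35 μL + 4750 μL = 4785 μL total → factor 4785/35 = 136.71
Step 3: 275 μL + 3.4 mL = 3675 μL total → factor 3675/275 = 13.364
Overall dilution factor = 8.9062 × 136.71 × 13.364 = 16272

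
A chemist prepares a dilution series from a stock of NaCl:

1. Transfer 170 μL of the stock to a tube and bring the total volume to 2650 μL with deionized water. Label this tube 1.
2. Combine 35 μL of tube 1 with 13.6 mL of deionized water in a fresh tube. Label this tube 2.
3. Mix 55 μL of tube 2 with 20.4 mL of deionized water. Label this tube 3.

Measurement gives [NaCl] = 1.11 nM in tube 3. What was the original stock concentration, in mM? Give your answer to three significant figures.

2.51 mM

Step 1: 170 μL brought to 2650 μL → factor 2650/170 = 15.588
Step 2: 35 μL + 13.6 mL = 13635 μL total → factor 13635/35 = 389.57
Step 3: 55 μL + 20.4 mL = 20455 μL total → factor 20455/55 = 371.91
Overall dilution factor = 15.588 × 389.57 × 371.91 = 2.2585 × 10^6
Stock = 1.11 nM × 2.2585 × 10^6 = 2.507 × 10^6 nM = 2.51 mM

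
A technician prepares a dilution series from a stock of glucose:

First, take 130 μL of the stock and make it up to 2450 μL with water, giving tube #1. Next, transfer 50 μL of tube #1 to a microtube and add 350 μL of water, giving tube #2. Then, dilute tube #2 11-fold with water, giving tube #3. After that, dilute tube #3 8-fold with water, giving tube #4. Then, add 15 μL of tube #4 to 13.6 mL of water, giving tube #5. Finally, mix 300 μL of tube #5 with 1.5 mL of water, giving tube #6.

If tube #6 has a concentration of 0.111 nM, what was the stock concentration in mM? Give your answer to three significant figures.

Step 1: 130 μL brought to 2450 μL → factor 2450/130 = 18.846
Step 2: 50 μL + 350 μL = 400 μL total → factor 400/50 = 8
Step 3: 11-fold → factor 11
Step 4: 8-fold → factor 8
Step 5: 15 μL + 13.6 mL = 13615 μL total → factor 13615/15 = 907.67
Step 6: 300 μL + 1.5 mL = 1800 μL total → factor 1800/300 = 6
Overall dilution factor = 18.846 × 8 × 11 × 8 × 907.67 × 6 = 7.2256 × 10^7
Stock = 0.111 nM × 7.2256 × 10^7 = 8.020 × 10^6 nM = 8.02 mM

8.02 mM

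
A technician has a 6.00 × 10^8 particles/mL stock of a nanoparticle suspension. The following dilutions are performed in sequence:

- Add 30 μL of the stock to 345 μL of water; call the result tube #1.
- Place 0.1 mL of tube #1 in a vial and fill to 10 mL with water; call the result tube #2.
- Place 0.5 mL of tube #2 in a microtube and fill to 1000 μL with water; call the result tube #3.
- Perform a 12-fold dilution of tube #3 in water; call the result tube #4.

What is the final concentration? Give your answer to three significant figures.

Step 1: 30 μL + 345 μL = 375 μL total → factor 375/30 = 12.5
Step 2: 0.1 mL brought to 10 mL → factor 10/0.1 = 100
Step 3: 0.5 mL brought to 1000 μL → factor 1/0.5 = 2
Step 4: 12-fold → factor 12
Overall dilution factor = 12.5 × 100 × 2 × 12 = 30000
Final = 6.00 × 10^8 particles/mL / 30000 = 2.00 × 10^4 particles/mL

2.00 × 10^4 particles/mL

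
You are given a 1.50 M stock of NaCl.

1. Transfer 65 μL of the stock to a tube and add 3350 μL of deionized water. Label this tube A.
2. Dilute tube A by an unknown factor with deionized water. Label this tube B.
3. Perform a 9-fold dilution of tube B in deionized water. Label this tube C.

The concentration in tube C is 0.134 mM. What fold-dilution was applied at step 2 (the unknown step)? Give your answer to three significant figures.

Step 1: 65 μL + 3350 μL = 3415 μL total → factor 3415/65 = 52.538
Step 2: unknown factor x
Step 3: 9-fold → factor 9
Product of known-step factors = 472.85
Overall factor = 1.50 M / (0.134 mM) = 11194
x = 11194 / 472.85 = 23.7

23.7-fold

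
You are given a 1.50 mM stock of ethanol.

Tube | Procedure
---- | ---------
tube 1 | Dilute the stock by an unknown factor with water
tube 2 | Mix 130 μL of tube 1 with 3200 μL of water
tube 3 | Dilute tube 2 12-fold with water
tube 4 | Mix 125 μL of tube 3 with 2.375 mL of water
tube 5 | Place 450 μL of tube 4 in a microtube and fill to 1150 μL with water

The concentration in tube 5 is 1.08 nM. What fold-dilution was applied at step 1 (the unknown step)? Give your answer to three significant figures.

Step 1: unknown factor x
Step 2: 130 μL + 3200 μL = 3330 μL total → factor 3330/130 = 25.615
Step 3: 12-fold → factor 12
Step 4: 125 μL + 2.375 mL = 2500 μL total → factor 2500/125 = 20
Step 5: 450 μL brought to 1150 μL → factor 1150/450 = 2.5556
Product of known-step factors = 15711
Overall factor = 1.50 mM / (1.08 nM) = 1.3889 × 10^6
x = 1.3889 × 10^6 / 15711 = 88.4

88.4-fold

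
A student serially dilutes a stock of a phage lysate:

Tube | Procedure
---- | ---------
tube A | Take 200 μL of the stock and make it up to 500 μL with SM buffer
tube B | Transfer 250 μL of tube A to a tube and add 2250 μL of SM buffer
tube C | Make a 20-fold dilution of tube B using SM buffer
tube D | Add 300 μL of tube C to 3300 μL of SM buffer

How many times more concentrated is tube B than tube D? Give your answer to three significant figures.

240

Step 1: 200 μL brought to 500 μL → factor 500/200 = 2.5
Step 2: 250 μL + 2250 μL = 2500 μL total → factor 2500/250 = 10
Step 3: 20-fold → factor 20
Step 4: 300 μL + 3300 μL = 3600 μL total → factor 3600/300 = 12
Dilution factor to tube B = 25; to tube D = 6000
[tube B]/[tube D] = (factor to tube D)/(factor to tube B) = 6000/25 = 240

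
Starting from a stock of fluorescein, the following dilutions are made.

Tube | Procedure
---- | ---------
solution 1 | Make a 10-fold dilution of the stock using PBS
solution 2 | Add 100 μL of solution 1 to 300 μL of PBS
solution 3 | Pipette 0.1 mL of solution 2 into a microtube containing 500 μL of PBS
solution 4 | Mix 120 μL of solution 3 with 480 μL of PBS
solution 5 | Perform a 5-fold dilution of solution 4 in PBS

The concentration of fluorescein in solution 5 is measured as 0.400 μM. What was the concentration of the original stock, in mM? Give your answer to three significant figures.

Step 1: 10-fold → factor 10
Step 2: 100 μL + 300 μL = 400 μL total → factor 400/100 = 4
Step 3: 0.1 mL + 500 μL = 0.6 mL total → factor 0.6/0.1 = 6
Step 4: 120 μL + 480 μL = 600 μL total → factor 600/120 = 5
Step 5: 5-fold → factor 5
Overall dilution factor = 10 × 4 × 6 × 5 × 5 = 6000
Stock = 0.400 μM × 6000 = 2400 μM = 2.40 mM

2.40 mM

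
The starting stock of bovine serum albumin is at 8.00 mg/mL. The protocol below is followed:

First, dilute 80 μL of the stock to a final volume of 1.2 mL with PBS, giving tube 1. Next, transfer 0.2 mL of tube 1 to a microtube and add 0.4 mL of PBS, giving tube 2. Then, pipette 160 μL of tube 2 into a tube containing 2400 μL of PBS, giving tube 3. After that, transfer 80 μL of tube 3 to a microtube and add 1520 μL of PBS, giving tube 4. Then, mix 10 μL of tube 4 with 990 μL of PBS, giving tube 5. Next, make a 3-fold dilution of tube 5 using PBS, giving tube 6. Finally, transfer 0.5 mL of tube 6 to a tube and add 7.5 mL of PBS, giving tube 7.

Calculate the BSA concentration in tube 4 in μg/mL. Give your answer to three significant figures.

0.556 μg/mL

Step 1: 80 μL brought to 1.2 mL → factor 1200/80 = 15
Step 2: 0.2 mL + 0.4 mL = 0.6 mL total → factor 0.6/0.2 = 3
Step 3: 160 μL + 2400 μL = 2560 μL total → factor 2560/160 = 16
Step 4: 80 μL + 1520 μL = 1600 μL total → factor 1600/80 = 20
Dilution factor through tube 4 = 15 × 3 × 16 × 20 = 14400
[tube 4] = 8.00 mg/mL / 14400 = 0.0005556 mg/mL = 0.556 μg/mL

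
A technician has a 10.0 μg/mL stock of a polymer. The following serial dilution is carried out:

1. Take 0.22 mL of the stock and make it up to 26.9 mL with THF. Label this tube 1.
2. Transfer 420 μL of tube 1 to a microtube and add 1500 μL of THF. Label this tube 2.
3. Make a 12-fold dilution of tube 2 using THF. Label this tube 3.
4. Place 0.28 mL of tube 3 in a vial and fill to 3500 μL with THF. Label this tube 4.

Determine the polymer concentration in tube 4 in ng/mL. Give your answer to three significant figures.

Step 1: 0.22 mL brought to 26.9 mL → factor 26.9/0.22 = 122.27
Step 2: 420 μL + 1500 μL = 1920 μL total → factor 1920/420 = 4.5714
Step 3: 12-fold → factor 12
Step 4: 0.28 mL brought to 3500 μL → factor 3.5/0.28 = 12.5
Overall dilution factor = 122.27 × 4.5714 × 12 × 12.5 = 83844
Final = 10.0 μg/mL / 83844 = 0.0001193 μg/mL = 0.119 ng/mL

0.119 ng/mL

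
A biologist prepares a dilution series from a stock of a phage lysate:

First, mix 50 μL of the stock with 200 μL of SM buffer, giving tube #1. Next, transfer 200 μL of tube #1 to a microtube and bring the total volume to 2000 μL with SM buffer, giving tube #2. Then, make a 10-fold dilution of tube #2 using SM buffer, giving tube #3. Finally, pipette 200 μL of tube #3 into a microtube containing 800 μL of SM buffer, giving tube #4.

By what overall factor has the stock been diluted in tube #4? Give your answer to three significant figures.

Step 1: 50 μL + 200 μL = 250 μL total → factor 250/50 = 5
Step 2: 200 μL brought to 2000 μL → factor 2000/200 = 10
Step 3: 10-fold → factor 10
Step 4: 200 μL + 800 μL = 1000 μL total → factor 1000/200 = 5
Overall dilution factor = 5 × 10 × 10 × 5 = 2500

2.50 × 10^3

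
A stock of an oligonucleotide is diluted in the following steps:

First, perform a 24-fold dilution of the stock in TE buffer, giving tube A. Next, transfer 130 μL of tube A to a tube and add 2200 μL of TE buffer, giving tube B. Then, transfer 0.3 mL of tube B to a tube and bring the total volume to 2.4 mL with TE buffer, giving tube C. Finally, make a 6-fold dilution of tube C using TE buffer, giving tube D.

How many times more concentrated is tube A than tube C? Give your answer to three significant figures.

Step 1: 24-fold → factor 24
Step 2: 130 μL + 2200 μL = 2330 μL total → factor 2330/130 = 17.923
Step 3: 0.3 mL brought to 2.4 mL → factor 2.4/0.3 = 8
Dilution factor to tube A = 24; to tube C = 3441.2
[tube A]/[tube C] = (factor to tube C)/(factor to tube A) = 3441.2/24 = 143

143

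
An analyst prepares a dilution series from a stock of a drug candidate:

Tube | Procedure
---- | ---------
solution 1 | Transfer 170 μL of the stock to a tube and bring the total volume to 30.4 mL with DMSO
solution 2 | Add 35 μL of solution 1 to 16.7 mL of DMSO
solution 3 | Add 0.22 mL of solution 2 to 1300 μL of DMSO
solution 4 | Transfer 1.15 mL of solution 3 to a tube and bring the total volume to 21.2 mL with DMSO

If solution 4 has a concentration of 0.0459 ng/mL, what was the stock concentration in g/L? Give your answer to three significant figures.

0.500 g/L

Step 1: 170 μL brought to 30.4 mL → factor 30400/170 = 178.82
Step 2: 35 μL + 16.7 mL = 16735 μL total → factor 16735/35 = 478.14
Step 3: 0.22 mL + 1300 μL = 1.52 mL total → factor 1.52/0.22 = 6.9091
Step 4: 1.15 mL brought to 21.2 mL → factor 21.2/1.15 = 18.435
Overall dilution factor = 178.82 × 478.14 × 6.9091 × 18.435 = 1.089 × 10^7
Stock = 0.0459 ng/mL × 1.089 × 10^7 = 4.999 × 10^5 ng/mL = 0.500 g/L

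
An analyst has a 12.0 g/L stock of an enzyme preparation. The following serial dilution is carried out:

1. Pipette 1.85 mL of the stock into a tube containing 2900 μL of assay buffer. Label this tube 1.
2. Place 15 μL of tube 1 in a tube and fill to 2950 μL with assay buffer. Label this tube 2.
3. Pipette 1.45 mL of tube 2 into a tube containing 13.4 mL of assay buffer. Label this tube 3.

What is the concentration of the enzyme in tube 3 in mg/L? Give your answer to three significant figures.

2.32 mg/L

Step 1: 1.85 mL + 2900 μL = 4.75 mL total → factor 4.75/1.85 = 2.5676
Step 2: 15 μL brought to 2950 μL → factor 2950/15 = 196.67
Step 3: 1.45 mL + 13.4 mL = 14.85 mL total → factor 14.85/1.45 = 10.241
Overall dilution factor = 2.5676 × 196.67 × 10.241 = 5171.4
Final = 12.0 g/L / 5171.4 = 0.002320 g/L = 2.32 mg/L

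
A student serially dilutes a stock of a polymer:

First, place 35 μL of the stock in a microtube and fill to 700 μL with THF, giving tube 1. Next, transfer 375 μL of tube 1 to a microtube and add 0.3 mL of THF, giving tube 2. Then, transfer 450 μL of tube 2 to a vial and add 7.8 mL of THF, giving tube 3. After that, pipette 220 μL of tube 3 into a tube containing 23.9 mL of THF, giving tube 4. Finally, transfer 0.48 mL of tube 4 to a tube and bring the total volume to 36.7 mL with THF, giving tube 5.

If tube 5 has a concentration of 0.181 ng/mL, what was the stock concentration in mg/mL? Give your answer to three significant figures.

Step 1: 35 μL brought to 700 μL → factor 700/35 = 20
Step 2: 375 μL + 0.3 mL = 675 μL total → factor 675/375 = 1.8
Step 3: 450 μL + 7.8 mL = 8250 μL total → factor 8250/450 = 18.333
Step 4: 220 μL + 23.9 mL = 24120 μL total → factor 24120/220 = 109.64
Step 5: 0.48 mL brought to 36.7 mL → factor 36.7/0.48 = 76.458
Overall dilution factor = 20 × 1.8 × 18.333 × 109.64 × 76.458 = 5.5325 × 10^6
Stock = 0.181 ng/mL × 5.5325 × 10^6 = 1.001 × 10^6 ng/mL = 1.00 mg/mL

1.00 mg/mL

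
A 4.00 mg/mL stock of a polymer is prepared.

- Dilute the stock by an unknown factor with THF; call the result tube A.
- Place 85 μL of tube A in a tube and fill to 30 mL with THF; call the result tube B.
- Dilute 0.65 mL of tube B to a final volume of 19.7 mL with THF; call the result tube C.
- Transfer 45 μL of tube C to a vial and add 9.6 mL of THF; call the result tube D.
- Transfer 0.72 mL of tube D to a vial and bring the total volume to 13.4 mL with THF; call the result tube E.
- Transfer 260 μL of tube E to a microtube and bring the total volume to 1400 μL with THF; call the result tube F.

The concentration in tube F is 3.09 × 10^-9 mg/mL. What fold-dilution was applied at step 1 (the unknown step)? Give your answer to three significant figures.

5.63-fold

Step 1: unknown factor x
Step 2: 85 μL brought to 30 mL → factor 30000/85 = 352.94
Step 3: 0.65 mL brought to 19.7 mL → factor 19.7/0.65 = 30.308
Step 4: 45 μL + 9.6 mL = 9645 μL total → factor 9645/45 = 214.33
Step 5: 0.72 mL brought to 13.4 mL → factor 13.4/0.72 = 18.611
Step 6: 260 μL brought to 1400 μL → factor 1400/260 = 5.3846
Product of known-step factors = 2.2976 × 10^8
Overall factor = 4.00 mg/mL / (3.09 × 10^-9 mg/mL) = 1.2945 × 10^9
x = 1.2945 × 10^9 / 2.2976 × 10^8 = 5.63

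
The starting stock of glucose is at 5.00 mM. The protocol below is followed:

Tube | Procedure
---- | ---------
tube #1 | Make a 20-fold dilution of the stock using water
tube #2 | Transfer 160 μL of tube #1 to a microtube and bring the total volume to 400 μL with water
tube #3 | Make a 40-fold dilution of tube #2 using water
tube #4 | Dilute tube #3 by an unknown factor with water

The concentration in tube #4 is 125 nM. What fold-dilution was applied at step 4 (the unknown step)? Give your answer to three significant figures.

20.0-fold

Step 1: 20-fold → factor 20
Step 2: 160 μL brought to 400 μL → factor 400/160 = 2.5
Step 3: 40-fold → factor 40
Step 4: unknown factor x
Product of known-step factors = 2000
Overall factor = 5.00 mM / (125 nM) = 40000
x = 40000 / 2000 = 20.0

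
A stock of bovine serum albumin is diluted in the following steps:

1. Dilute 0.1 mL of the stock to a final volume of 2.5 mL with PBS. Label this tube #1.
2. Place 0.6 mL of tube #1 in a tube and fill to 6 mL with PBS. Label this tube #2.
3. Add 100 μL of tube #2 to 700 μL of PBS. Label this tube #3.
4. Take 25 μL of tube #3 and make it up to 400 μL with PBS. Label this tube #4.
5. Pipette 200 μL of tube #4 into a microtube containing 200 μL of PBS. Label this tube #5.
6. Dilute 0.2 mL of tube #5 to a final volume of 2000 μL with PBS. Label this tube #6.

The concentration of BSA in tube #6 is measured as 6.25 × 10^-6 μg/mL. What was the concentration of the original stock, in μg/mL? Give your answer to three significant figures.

4.00 μg/mL

Step 1: 0.1 mL brought to 2.5 mL → factor 2.5/0.1 = 25
Step 2: 0.6 mL brought to 6 mL → factor 6/0.6 = 10
Step 3: 100 μL + 700 μL = 800 μL total → factor 800/100 = 8
Step 4: 25 μL brought to 400 μL → factor 400/25 = 16
Step 5: 200 μL + 200 μL = 400 μL total → factor 400/200 = 2
Step 6: 0.2 mL brought to 2000 μL → factor 2/0.2 = 10
Overall dilution factor = 25 × 10 × 8 × 16 × 2 × 10 = 6.4 × 10^5
Stock = 6.25 × 10^-6 μg/mL × 6.4 × 10^5 = 4.00 μg/mL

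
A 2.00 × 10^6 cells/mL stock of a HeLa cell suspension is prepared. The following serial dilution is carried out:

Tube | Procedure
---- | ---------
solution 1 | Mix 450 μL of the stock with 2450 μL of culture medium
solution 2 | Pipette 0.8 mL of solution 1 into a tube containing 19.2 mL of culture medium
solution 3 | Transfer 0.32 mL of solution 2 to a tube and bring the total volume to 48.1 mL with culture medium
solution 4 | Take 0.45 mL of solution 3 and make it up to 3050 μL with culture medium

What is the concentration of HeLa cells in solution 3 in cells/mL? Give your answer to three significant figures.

82.6 cells/mL

Step 1: 450 μL + 2450 μL = 2900 μL total → factor 2900/450 = 6.4444
Step 2: 0.8 mL + 19.2 mL = 20 mL total → factor 20/0.8 = 25
Step 3: 0.32 mL brought to 48.1 mL → factor 48.1/0.32 = 150.31
Dilution factor through solution 3 = 6.4444 × 25 × 150.31 = 24217
[solution 3] = 2.00 × 10^6 cells/mL / 24217 = 82.6 cells/mL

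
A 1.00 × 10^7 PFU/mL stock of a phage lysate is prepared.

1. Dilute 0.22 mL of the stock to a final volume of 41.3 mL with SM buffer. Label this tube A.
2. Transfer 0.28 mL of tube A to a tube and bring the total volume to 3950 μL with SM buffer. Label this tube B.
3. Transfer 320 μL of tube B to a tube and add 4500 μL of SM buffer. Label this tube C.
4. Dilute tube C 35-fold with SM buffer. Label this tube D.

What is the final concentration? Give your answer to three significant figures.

Step 1: 0.22 mL brought to 41.3 mL → factor 41.3/0.22 = 187.73
Step 2: 0.28 mL brought to 3950 μL → factor 3.95/0.28 = 14.107
Step 3: 320 μL + 4500 μL = 4820 μL total → factor 4820/320 = 15.062
Step 4: 35-fold → factor 35
Overall dilution factor = 187.73 × 14.107 × 15.062 × 35 = 1.3961 × 10^6
Final = 1.00 × 10^7 PFU/mL / 1.3961 × 10^6 = 7.16 PFU/mL

7.16 PFU/mL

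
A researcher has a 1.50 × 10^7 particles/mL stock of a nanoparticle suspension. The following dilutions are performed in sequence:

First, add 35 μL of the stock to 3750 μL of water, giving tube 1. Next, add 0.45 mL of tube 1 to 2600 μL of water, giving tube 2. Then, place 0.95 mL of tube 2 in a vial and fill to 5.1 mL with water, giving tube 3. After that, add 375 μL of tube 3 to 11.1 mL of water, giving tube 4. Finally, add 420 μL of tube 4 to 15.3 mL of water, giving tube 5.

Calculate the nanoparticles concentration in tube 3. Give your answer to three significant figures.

3.81 × 10^3 particles/mL

Step 1: 35 μL + 3750 μL = 3785 μL total → factor 3785/35 = 108.14
Step 2: 0.45 mL + 2600 μL = 3.05 mL total → factor 3.05/0.45 = 6.7778
Step 3: 0.95 mL brought to 5.1 mL → factor 5.1/0.95 = 5.3684
Dilution factor through tube 3 = 108.14 × 6.7778 × 5.3684 = 3934.9
[tube 3] = 1.50 × 10^7 particles/mL / 3934.9 = 3.81 × 10^3 particles/mL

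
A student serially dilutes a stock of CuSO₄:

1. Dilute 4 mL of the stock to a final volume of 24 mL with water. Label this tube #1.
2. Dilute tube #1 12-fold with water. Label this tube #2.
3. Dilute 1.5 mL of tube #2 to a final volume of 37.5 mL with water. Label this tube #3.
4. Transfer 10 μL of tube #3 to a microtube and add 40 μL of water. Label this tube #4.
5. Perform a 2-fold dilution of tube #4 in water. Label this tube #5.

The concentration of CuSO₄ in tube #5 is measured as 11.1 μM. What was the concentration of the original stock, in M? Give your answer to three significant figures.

Step 1: 4 mL brought to 24 mL → factor 24/4 = 6
Step 2: 12-fold → factor 12
Step 3: 1.5 mL brought to 37.5 mL → factor 37.5/1.5 = 25
Step 4: 10 μL + 40 μL = 50 μL total → factor 50/10 = 5
Step 5: 2-fold → factor 2
Overall dilution factor = 6 × 12 × 25 × 5 × 2 = 18000
Stock = 11.1 μM × 18000 = 1.998 × 10^5 μM = 0.200 M

0.200 M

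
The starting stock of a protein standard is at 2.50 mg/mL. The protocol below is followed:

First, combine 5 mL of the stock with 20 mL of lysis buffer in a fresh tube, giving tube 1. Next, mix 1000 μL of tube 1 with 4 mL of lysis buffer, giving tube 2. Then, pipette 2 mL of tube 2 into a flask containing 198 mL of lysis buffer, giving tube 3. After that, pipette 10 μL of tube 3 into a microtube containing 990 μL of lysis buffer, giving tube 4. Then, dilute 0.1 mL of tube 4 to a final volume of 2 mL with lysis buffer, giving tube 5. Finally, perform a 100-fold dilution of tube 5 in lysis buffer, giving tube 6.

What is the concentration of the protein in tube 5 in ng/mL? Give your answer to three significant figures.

0.500 ng/mL

Step 1: 5 mL + 20 mL = 25 mL total → factor 25/5 = 5
Step 2: 1000 μL + 4 mL = 5000 μL total → factor 5000/1000 = 5
Step 3: 2 mL + 198 mL = 200 mL total → factor 200/2 = 100
Step 4: 10 μL + 990 μL = 1000 μL total → factor 1000/10 = 100
Step 5: 0.1 mL brought to 2 mL → factor 2/0.1 = 20
Dilution factor through tube 5 = 5 × 5 × 100 × 100 × 20 = 5 × 10^6
[tube 5] = 2.50 mg/mL / 5 × 10^6 = 5.000 × 10^-7 mg/mL = 0.500 ng/mL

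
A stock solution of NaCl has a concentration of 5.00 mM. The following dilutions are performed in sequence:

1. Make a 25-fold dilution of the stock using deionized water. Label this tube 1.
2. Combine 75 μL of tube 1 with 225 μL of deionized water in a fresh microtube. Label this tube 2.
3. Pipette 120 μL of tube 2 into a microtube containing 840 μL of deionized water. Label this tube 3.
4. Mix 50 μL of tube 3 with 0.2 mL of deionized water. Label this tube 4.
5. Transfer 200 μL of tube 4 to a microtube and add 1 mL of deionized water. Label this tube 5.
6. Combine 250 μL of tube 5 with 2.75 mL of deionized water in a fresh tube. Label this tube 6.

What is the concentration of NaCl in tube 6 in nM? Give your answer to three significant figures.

17.4 nM

Step 1: 25-fold → factor 25
Step 2: 75 μL + 225 μL = 300 μL total → factor 300/75 = 4
Step 3: 120 μL + 840 μL = 960 μL total → factor 960/120 = 8
Step 4: 50 μL + 0.2 mL = 250 μL total → factor 250/50 = 5
Step 5: 200 μL + 1 mL = 1200 μL total → factor 1200/200 = 6
Step 6: 250 μL + 2.75 mL = 3000 μL total → factor 3000/250 = 12
Overall dilution factor = 25 × 4 × 8 × 5 × 6 × 12 = 2.88 × 10^5
Final = 5.00 mM / 2.88 × 10^5 = 1.736 × 10^-5 mM = 17.4 nM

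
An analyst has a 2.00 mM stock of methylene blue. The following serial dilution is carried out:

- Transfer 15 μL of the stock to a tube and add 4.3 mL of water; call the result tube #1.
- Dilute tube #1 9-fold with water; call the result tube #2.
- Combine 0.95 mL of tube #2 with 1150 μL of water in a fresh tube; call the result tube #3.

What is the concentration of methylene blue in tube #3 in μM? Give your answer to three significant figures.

0.349 μM

Step 1: 15 μL + 4.3 mL = 4315 μL total → factor 4315/15 = 287.67
Step 2: 9-fold → factor 9
Step 3: 0.95 mL + 1150 μL = 2.1 mL total → factor 2.1/0.95 = 2.2105
Overall dilution factor = 287.67 × 9 × 2.2105 = 5723.1
Final = 2.00 mM / 5723.1 = 0.0003495 mM = 0.349 μM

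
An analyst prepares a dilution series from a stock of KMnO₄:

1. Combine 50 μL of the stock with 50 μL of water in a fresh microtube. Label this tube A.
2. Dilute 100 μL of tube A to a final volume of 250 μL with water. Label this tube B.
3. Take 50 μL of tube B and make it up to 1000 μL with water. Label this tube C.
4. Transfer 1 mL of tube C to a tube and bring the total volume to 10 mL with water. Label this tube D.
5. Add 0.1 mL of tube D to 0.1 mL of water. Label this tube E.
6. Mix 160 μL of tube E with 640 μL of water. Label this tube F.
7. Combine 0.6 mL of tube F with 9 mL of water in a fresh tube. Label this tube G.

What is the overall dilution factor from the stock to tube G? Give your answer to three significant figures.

1.60 × 10^5

Step 1: 50 μL + 50 μL = 100 μL total → factor 100/50 = 2
Step 2: 100 μL brought to 250 μL → factor 250/100 = 2.5
Step 3: 50 μL brought to 1000 μL → factor 1000/50 = 20
Step 4: 1 mL brought to 10 mL → factor 10/1 = 10
Step 5: 0.1 mL + 0.1 mL = 0.2 mL total → factor 0.2/0.1 = 2
Step 6: 160 μL + 640 μL = 800 μL total → factor 800/160 = 5
Step 7: 0.6 mL + 9 mL = 9.6 mL total → factor 9.6/0.6 = 16
Overall dilution factor = 2 × 2.5 × 20 × 10 × 2 × 5 × 16 = 1.6 × 10^5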